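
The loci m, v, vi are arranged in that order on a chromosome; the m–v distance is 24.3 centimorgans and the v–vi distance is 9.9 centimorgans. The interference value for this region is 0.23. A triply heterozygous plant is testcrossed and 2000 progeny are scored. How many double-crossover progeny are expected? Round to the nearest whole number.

Map distances give recombination frequencies of 0.243 and 0.099 for the two intervals.
With interference 0.23 (so coincidence = 0.77), expected double-crossover frequency = 0.243 × 0.099 × 0.77 = 0.01852.
Expected number = 0.01852 × 2000 = 37.05 ≈ 37.

37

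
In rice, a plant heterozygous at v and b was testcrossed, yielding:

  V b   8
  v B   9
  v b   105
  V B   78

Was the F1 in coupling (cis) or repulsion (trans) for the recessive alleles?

The two most frequent classes are V B (78) and v b (105); these are the parental (non-recombinant) types.
So the F1 carried V B on one chromosome and v b on the other — the recessive alleles are on the same chromosome (cis / coupling).

cis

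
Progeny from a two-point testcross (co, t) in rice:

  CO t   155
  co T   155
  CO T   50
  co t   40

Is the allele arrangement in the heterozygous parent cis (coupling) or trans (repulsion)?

The two most frequent classes are CO t (155) and co T (155); these are the parental (non-recombinant) types.
So the F1 carried CO t on one chromosome and co T on the other — the recessive alleles are on opposite chromosomes (trans / repulsion).

trans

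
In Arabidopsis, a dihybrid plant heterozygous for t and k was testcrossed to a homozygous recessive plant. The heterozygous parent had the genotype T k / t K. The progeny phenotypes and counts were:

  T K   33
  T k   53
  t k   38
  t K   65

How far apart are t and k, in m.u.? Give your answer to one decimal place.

37.6 m.u.

The recombinant classes are T K and t k: 33 + 38 = 71.
Recombination frequency = 71/189 = 0.3757 ≈ 37.6%, i.e. 37.6 m.u.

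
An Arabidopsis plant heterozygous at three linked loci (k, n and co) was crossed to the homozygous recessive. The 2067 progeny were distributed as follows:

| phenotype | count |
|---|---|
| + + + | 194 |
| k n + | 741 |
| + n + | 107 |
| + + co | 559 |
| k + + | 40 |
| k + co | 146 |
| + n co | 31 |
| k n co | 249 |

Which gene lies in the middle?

The two most frequent reciprocal classes, k n + and + + co, are the parental types, so the F1 was k n + / + + co.
The two rarest classes, k + + and + n co, are the double crossovers. Comparing them with the parentals, only the n allele has switched, so n is the middle locus and the order is co – n – k.

n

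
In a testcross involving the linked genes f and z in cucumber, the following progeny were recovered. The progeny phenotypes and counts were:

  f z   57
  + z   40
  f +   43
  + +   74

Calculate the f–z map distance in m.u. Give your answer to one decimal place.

The two most frequent classes, + + (74) and f z (57), are the parental types, so the F1 was + + / f z.
The recombinant classes are + z and f +: 40 + 43 = 83.
Recombination frequency = 83/214 = 0.3879 ≈ 38.8%, i.e. 38.8 m.u.

38.8 m.u.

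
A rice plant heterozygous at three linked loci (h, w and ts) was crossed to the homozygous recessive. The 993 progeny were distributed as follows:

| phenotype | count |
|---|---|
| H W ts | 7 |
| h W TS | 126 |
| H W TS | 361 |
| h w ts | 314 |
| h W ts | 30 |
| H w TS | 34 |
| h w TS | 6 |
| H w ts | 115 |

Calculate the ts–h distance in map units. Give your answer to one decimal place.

25.6 map units

The two most frequent reciprocal classes, h w ts and H W TS, are the parental types, so the F1 was h w ts / H W TS.
The two rarest classes, h w TS and H W ts, are the double crossovers. Comparing them with the parentals, only the ts allele has switched, so ts is the middle locus and the order is h – ts – w.
Crossovers in the h–ts interval produce the single-crossover classes H w ts and h W TS (115 + 126 = 241) plus the double crossovers (13).
RF(h–ts) = (241 + 13) / 993 = 254/993 = 0.2558 → 25.6 map units.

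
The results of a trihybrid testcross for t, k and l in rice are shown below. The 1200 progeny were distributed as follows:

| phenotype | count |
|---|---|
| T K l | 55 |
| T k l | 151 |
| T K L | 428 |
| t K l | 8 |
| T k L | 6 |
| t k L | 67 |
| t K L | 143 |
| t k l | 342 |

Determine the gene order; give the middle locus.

k

The two most frequent reciprocal classes, T K L and t k l, are the parental types, so the F1 was T K L / t k l.
The two rarest classes, T k L and t K l, are the double crossovers. Comparing them with the parentals, only the k allele has switched, so k is the middle locus and the order is l – k – t.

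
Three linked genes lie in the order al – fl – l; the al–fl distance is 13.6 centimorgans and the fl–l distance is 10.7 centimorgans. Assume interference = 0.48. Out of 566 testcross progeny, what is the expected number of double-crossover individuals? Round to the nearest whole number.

4

Map distances give recombination frequencies of 0.136 and 0.107 for the two intervals.
With interference 0.48 (so coincidence = 0.52), expected double-crossover frequency = 0.136 × 0.107 × 0.52 = 0.00757.
Expected number = 0.00757 × 566 = 4.28 ≈ 4.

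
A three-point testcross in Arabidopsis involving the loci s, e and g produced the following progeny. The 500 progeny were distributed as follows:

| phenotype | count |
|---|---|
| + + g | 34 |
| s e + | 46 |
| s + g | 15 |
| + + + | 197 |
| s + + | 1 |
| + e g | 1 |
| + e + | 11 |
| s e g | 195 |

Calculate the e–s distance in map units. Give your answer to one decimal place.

The two most frequent reciprocal classes, s e g and + + +, are the parental types, so the F1 was s e g / + + +.
The two rarest classes, + e g and s + +, are the double crossovers. Comparing them with the parentals, only the s allele has switched, so s is the middle locus and the order is g – s – e.
Crossovers in the s–e interval produce the single-crossover classes s + g and + e + (15 + 11 = 26) plus the double crossovers (2).
RF(s–e) = (26 + 2) / 500 = 28/500 = 0.0560 → 5.6 map units.

5.6 map units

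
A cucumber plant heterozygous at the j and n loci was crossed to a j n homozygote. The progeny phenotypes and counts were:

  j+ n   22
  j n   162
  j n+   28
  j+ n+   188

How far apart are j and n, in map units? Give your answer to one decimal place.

The two most frequent classes, j+ n+ (188) and j n (162), are the parental types, so the F1 was j+ n+ / j n.
The recombinant classes are j+ n and j n+: 22 + 28 = 50.
Recombination frequency = 50/400 = 0.1250 ≈ 12.5%, i.e. 12.5 map units.

12.5 map units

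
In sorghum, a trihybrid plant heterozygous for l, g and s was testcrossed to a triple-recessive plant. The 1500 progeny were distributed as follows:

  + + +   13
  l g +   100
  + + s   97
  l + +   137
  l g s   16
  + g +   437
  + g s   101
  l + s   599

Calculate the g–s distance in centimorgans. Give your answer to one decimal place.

17.8 centimorgans

The two most frequent reciprocal classes, + g + and l + s, are the parental types, so the F1 was + g + / l + s.
The two rarest classes, + + + and l g s, are the double crossovers. Comparing them with the parentals, only the g allele has switched, so g is the middle locus and the order is s – g – l.
Crossovers in the s–g interval produce the single-crossover classes + g s and l + + (101 + 137 = 238) plus the double crossovers (29).
RF(s–g) = (238 + 29) / 1500 = 267/1500 = 0.1780 → 17.8 centimorgans.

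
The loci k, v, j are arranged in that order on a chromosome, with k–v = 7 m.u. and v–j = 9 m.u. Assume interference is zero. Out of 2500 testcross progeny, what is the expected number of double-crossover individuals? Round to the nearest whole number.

Map distances give recombination frequencies of 0.070 and 0.090 for the two intervals.
With no interference, expected double-crossover frequency = 0.070 × 0.090 = 0.00630.
Expected number = 0.00630 × 2500 = 15.75 ≈ 16.

16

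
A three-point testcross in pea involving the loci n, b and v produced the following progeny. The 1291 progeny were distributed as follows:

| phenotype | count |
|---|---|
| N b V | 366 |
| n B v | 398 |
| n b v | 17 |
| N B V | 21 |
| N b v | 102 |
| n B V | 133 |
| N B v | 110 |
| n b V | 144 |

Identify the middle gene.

The two most frequent reciprocal classes, N b V and n B v, are the parental types, so the F1 was N b V / n B v.
The two rarest classes, N B V and n b v, are the double crossovers. Comparing them with the parentals, only the b allele has switched, so b is the middle locus and the order is n – b – v.

b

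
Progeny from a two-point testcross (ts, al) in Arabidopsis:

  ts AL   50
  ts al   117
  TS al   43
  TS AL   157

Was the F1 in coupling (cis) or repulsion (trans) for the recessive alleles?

The two most frequent classes are TS AL (157) and ts al (117); these are the parental (non-recombinant) types.
So the F1 carried TS AL on one chromosome and ts al on the other — the recessive alleles are on the same chromosome (cis / coupling).

cis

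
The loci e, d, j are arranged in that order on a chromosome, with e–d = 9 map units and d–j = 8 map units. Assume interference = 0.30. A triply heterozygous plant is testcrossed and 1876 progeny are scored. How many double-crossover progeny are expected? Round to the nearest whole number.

9

Map distances give recombination frequencies of 0.090 and 0.080 for the two intervals.
With interference 0.30 (so coincidence = 0.70), expected double-crossover frequency = 0.090 × 0.080 × 0.70 = 0.00504.
Expected number = 0.00504 × 1876 = 9.46 ≈ 9.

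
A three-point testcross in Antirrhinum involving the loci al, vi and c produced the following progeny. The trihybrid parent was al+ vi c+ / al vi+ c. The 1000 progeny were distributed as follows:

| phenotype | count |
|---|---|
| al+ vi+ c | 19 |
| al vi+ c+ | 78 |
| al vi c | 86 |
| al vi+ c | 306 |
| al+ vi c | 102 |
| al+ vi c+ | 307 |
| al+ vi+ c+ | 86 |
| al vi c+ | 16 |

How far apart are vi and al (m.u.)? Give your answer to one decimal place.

20.7 m.u.

The two rarest classes, al vi c+ and al+ vi+ c, are the double crossovers. Comparing them with the parentals, only the al allele has switched, so al is the middle locus and the order is c – al – vi.
Crossovers in the al–vi interval produce the single-crossover classes al+ vi+ c+ and al vi c (86 + 86 = 172) plus the double crossovers (35).
RF(al–vi) = (172 + 35) / 1000 = 207/1000 = 0.2070 → 20.7 m.u.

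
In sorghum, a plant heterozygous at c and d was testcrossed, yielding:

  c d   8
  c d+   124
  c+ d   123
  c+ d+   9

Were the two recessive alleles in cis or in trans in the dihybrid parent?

The two most frequent classes are c+ d (123) and c d+ (124); these are the parental (non-recombinant) types.
So the F1 carried c+ d on one chromosome and c d+ on the other — the recessive alleles are on opposite chromosomes (trans / repulsion).

trans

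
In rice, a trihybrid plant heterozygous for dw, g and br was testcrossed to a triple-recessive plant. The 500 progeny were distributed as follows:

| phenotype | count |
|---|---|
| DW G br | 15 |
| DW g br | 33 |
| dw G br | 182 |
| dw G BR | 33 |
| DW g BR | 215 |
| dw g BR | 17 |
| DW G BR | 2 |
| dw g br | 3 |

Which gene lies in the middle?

g

The two most frequent reciprocal classes, DW g BR and dw G br, are the parental types, so the F1 was DW g BR / dw G br.
The two rarest classes, DW G BR and dw g br, are the double crossovers. Comparing them with the parentals, only the g allele has switched, so g is the middle locus and the order is dw – g – br.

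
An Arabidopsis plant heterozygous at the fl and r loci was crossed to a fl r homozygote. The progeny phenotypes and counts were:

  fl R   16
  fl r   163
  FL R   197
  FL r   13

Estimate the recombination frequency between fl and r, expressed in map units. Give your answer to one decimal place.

The two most frequent classes, FL R (197) and fl r (163), are the parental types, so the F1 was FL R / fl r.
The recombinant classes are FL r and fl R: 13 + 16 = 29.
Recombination frequency = 29/389 = 0.0746 ≈ 7.5%, i.e. 7.5 map units.

7.5 map units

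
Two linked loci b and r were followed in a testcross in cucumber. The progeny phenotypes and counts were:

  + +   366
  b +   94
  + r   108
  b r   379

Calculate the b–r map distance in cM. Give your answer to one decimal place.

21.3 cM

The two most frequent classes, + + (366) and b r (379), are the parental types, so the F1 was + + / b r.
The recombinant classes are + r and b +: 108 + 94 = 202.
Recombination frequency = 202/947 = 0.2133 ≈ 21.3%, i.e. 21.3 cM.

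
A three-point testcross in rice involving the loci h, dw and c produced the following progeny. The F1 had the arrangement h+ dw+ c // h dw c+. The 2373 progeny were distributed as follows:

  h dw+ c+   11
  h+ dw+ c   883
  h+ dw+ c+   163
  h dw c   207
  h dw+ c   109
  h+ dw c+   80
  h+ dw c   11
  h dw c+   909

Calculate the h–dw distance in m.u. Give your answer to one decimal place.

8.9 m.u.

The two rarest classes, h+ dw c and h dw+ c+, are the double crossovers. Comparing them with the parentals, only the dw allele has switched, so dw is the middle locus and the order is h – dw – c.
Crossovers in the h–dw interval produce the single-crossover classes h dw+ c and h+ dw c+ (109 + 80 = 189) plus the double crossovers (22).
RF(h–dw) = (189 + 22) / 2373 = 211/2373 = 0.0889 → 8.9 m.u.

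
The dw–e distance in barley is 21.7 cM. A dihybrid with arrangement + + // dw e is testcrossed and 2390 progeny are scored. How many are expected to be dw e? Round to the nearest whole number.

936

A map distance of 21.7 cM corresponds to a recombination frequency of 0.217.
The F1 is + + / dw e, so dw e is a parental gamete class with expected frequency (1 − r)/2 = 0.783/2 = 0.3915.
Expected number = 0.3915 × 2390 = 935.69 ≈ 936.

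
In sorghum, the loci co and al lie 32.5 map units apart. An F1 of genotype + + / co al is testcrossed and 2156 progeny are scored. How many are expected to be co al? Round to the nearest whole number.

A map distance of 32.5 map units corresponds to a recombination frequency of 0.325.
The F1 is + + / co al, so co al is a parental gamete class with expected frequency (1 − r)/2 = 0.675/2 = 0.3375.
Expected number = 0.3375 × 2156 = 727.65 ≈ 728.

728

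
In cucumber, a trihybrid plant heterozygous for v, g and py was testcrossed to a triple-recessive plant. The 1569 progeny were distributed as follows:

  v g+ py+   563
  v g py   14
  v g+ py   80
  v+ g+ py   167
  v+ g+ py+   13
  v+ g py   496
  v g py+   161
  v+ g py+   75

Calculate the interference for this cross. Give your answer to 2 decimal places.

The two most frequent reciprocal classes, v g+ py+ and v+ g py, are the parental types, so the F1 was v g+ py+ / v+ g py.
The two rarest classes, v+ g+ py+ and v g py, are the double crossovers. Comparing them with the parentals, only the v allele has switched, so v is the middle locus and the order is g – v – py.
g–v: (328 + 27)/1569 = 0.2263; v–py: (155 + 27)/1569 = 0.1160.
Expected DCO frequency = 0.2263 × 0.1160 ≈ 0.02625; observed = 27/1569 ≈ 0.01721.
Coefficient of coincidence = 0.01721/0.02625 ≈ 0.66; interference = 1 − 0.66 = 0.34.

0.34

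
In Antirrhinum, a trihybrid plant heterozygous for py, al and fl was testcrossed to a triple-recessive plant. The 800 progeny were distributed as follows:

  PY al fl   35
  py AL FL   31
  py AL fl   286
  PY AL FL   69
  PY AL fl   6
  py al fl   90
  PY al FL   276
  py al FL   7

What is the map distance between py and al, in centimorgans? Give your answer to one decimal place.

21.5 centimorgans

The two most frequent reciprocal classes, py AL fl and PY al FL, are the parental types, so the F1 was py AL fl / PY al FL.
The two rarest classes, PY AL fl and py al FL, are the double crossovers. Comparing them with the parentals, only the py allele has switched, so py is the middle locus and the order is fl – py – al.
Crossovers in the py–al interval produce the single-crossover classes py al fl and PY AL FL (90 + 69 = 159) plus the double crossovers (13).
RF(py–al) = (159 + 13) / 800 = 172/800 = 0.2150 → 21.5 centimorgans.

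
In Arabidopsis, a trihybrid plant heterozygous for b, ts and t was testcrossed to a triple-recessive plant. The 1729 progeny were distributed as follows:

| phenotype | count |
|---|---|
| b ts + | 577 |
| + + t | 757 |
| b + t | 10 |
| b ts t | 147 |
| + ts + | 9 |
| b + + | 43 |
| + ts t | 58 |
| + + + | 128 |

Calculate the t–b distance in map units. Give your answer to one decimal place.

17.0 map units

The two most frequent reciprocal classes, + + t and b ts +, are the parental types, so the F1 was + + t / b ts +.
The two rarest classes, b + t and + ts +, are the double crossovers. Comparing them with the parentals, only the b allele has switched, so b is the middle locus and the order is t – b – ts.
Crossovers in the t–b interval produce the single-crossover classes + + + and b ts t (128 + 147 = 275) plus the double crossovers (19).
RF(t–b) = (275 + 19) / 1729 = 294/1729 = 0.1700 → 17.0 map units.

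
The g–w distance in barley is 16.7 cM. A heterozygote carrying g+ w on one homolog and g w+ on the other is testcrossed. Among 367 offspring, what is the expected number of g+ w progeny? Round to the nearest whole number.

A map distance of 16.7 cM corresponds to a recombination frequency of 0.167.
The F1 is g+ w / g w+, so g+ w is a parental gamete class with expected frequency (1 − r)/2 = 0.833/2 = 0.4165.
Expected number = 0.4165 × 367 = 152.86 ≈ 153.

153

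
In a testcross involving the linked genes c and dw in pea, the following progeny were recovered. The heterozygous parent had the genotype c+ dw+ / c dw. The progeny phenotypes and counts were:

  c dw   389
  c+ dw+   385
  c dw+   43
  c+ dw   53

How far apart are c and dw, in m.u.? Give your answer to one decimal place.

The recombinant classes are c+ dw and c dw+: 53 + 43 = 96.
Recombination frequency = 96/870 = 0.1103 ≈ 11.0%, i.e. 11.0 m.u.

11.0 m.u.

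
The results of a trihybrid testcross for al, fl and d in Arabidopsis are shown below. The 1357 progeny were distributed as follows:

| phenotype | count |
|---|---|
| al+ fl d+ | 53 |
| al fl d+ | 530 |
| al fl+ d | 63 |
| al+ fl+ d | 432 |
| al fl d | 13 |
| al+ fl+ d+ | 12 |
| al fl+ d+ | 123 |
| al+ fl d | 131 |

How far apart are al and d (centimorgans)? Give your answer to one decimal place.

10.4 centimorgans

The two most frequent reciprocal classes, al+ fl+ d and al fl d+, are the parental types, so the F1 was al+ fl+ d / al fl d+.
The two rarest classes, al+ fl+ d+ and al fl d, are the double crossovers. Comparing them with the parentals, only the d allele has switched, so d is the middle locus and the order is fl – d – al.
Crossovers in the d–al interval produce the single-crossover classes al fl+ d and al+ fl d+ (63 + 53 = 116) plus the double crossovers (25).
RF(d–al) = (116 + 25) / 1357 = 141/1357 = 0.1039 → 10.4 centimorgans.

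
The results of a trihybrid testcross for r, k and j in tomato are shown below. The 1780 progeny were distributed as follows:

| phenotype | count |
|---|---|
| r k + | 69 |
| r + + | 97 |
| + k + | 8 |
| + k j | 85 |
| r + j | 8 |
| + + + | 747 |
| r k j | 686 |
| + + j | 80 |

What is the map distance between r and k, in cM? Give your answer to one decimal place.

The two most frequent reciprocal classes, + + + and r k j, are the parental types, so the F1 was + + + / r k j.
The two rarest classes, + k + and r + j, are the double crossovers. Comparing them with the parentals, only the k allele has switched, so k is the middle locus and the order is j – k – r.
Crossovers in the k–r interval produce the single-crossover classes r + + and + k j (97 + 85 = 182) plus the double crossovers (16).
RF(k–r) = (182 + 16) / 1780 = 198/1780 = 0.1112 → 11.1 cM.

11.1 cM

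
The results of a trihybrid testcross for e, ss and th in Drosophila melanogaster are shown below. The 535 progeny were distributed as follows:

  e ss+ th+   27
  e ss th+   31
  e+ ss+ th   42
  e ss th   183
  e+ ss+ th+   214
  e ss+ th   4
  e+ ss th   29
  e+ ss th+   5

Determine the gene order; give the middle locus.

The two most frequent reciprocal classes, e ss th and e+ ss+ th+, are the parental types, so the F1 was e ss th / e+ ss+ th+.
The two rarest classes, e ss+ th and e+ ss th+, are the double crossovers. Comparing them with the parentals, only the ss allele has switched, so ss is the middle locus and the order is e – ss – th.

ss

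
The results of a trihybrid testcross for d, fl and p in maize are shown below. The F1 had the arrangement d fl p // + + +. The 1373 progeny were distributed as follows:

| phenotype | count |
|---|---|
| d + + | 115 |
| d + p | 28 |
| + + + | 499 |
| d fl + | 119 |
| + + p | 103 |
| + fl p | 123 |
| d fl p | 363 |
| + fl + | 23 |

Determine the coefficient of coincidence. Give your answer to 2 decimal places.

The two rarest classes, d + p and + fl +, are the double crossovers. Comparing them with the parentals, only the fl allele has switched, so fl is the middle locus and the order is d – fl – p.
d–fl: (238 + 51)/1373 = 0.2105; fl–p: (222 + 51)/1373 = 0.1988.
Expected DCO frequency = 0.2105 × 0.1988 ≈ 0.04185; observed = 51/1373 ≈ 0.03714.
Coefficient of coincidence = 0.03714/0.04185 ≈ 0.89.

0.89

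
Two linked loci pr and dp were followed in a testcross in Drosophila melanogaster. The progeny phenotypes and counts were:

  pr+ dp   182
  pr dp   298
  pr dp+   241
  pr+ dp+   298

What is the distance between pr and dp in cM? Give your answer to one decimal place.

41.5 cM

The two most frequent classes, pr+ dp+ (298) and pr dp (298), are the parental types, so the F1 was pr+ dp+ / pr dp.
The recombinant classes are pr+ dp and pr dp+: 182 + 241 = 423.
Recombination frequency = 423/1019 = 0.4151 ≈ 41.5%, i.e. 41.5 cM.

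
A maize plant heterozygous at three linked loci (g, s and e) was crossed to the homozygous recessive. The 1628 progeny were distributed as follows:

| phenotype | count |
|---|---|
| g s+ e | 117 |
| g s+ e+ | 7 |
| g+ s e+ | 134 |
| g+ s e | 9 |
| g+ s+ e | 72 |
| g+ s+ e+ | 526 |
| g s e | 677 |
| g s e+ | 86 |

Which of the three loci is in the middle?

g

The two most frequent reciprocal classes, g+ s+ e+ and g s e, are the parental types, so the F1 was g+ s+ e+ / g s e.
The two rarest classes, g s+ e+ and g+ s e, are the double crossovers. Comparing them with the parentals, only the g allele has switched, so g is the middle locus and the order is s – g – e.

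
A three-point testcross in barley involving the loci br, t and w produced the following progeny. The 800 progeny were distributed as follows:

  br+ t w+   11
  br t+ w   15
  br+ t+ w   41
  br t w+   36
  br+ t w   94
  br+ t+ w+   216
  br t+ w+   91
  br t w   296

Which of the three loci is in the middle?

The two most frequent reciprocal classes, br+ t+ w+ and br t w, are the parental types, so the F1 was br+ t+ w+ / br t w.
The two rarest classes, br+ t w+ and br t+ w, are the double crossovers. Comparing them with the parentals, only the t allele has switched, so t is the middle locus and the order is w – t – br.

t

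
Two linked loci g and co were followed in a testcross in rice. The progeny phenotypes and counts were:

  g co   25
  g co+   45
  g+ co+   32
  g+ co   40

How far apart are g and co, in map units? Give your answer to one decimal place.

40.1 map units

The two most frequent classes, g+ co (40) and g co+ (45), are the parental types, so the F1 was g+ co / g co+.
The recombinant classes are g+ co+ and g co: 32 + 25 = 57.
Recombination frequency = 57/142 = 0.4014 ≈ 40.1%, i.e. 40.1 map units.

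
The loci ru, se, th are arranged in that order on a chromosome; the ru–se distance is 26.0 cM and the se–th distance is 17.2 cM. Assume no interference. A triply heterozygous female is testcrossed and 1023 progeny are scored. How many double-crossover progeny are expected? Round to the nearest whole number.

Map distances give recombination frequencies of 0.260 and 0.172 for the two intervals.
With no interference, expected double-crossover frequency = 0.260 × 0.172 = 0.04472.
Expected number = 0.04472 × 1023 = 45.75 ≈ 46.

46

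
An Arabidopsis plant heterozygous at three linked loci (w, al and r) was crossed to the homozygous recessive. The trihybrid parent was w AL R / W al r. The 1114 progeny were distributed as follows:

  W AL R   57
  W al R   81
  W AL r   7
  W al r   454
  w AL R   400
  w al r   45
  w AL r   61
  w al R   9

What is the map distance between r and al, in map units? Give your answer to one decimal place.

The two rarest classes, w al R and W AL r, are the double crossovers. Comparing them with the parentals, only the al allele has switched, so al is the middle locus and the order is r – al – w.
Crossovers in the r–al interval produce the single-crossover classes w AL r and W al R (61 + 81 = 142) plus the double crossovers (16).
RF(r–al) = (142 + 16) / 1114 = 158/1114 = 0.1418 → 14.2 map units.

14.2 map units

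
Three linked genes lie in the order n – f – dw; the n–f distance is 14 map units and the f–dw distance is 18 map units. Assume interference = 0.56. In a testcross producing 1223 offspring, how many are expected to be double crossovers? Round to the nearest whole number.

Map distances give recombination frequencies of 0.140 and 0.180 for the two intervals.
With interference 0.56 (so coincidence = 0.44), expected double-crossover frequency = 0.140 × 0.180 × 0.44 = 0.01109.
Expected number = 0.01109 × 1223 = 13.56 ≈ 14.

14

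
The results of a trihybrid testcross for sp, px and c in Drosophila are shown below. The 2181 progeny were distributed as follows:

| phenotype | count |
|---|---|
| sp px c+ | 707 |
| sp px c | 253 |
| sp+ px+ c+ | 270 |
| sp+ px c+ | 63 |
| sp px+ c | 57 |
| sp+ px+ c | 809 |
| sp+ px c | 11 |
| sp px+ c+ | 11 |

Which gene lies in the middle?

The two most frequent reciprocal classes, sp px c+ and sp+ px+ c, are the parental types, so the F1 was sp px c+ / sp+ px+ c.
The two rarest classes, sp px+ c+ and sp+ px c, are the double crossovers. Comparing them with the parentals, only the px allele has switched, so px is the middle locus and the order is c – px – sp.

px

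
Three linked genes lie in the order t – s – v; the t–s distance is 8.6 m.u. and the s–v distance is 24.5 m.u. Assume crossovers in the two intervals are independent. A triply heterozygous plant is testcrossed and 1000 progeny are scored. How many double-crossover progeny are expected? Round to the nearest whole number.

Map distances give recombination frequencies of 0.086 and 0.245 for the two intervals.
With no interference, expected double-crossover frequency = 0.086 × 0.245 = 0.02107.
Expected number = 0.02107 × 1000 = 21.07 ≈ 21.

21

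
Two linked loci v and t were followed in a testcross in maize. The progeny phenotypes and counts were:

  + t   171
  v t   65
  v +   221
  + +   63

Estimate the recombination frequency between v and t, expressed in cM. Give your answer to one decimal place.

The two most frequent classes, + t (171) and v + (221), are the parental types, so the F1 was + t / v +.
The recombinant classes are + + and v t: 63 + 65 = 128.
Recombination frequency = 128/520 = 0.2462 ≈ 24.6%, i.e. 24.6 cM.

24.6 cM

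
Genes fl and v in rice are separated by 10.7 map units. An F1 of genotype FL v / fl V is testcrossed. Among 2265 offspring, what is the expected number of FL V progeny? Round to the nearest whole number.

A map distance of 10.7 map units corresponds to a recombination frequency of 0.107.
The F1 is FL v / fl V, so FL V is a recombinant gamete class with expected frequency r/2 = 0.107/2 = 0.0535.
Expected number = 0.0535 × 2265 = 121.18 ≈ 121.

121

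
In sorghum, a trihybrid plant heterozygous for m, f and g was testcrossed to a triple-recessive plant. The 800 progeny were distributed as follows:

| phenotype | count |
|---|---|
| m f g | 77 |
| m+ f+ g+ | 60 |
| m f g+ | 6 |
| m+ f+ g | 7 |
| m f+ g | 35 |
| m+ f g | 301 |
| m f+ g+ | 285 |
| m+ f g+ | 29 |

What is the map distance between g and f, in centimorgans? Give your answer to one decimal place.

9.6 centimorgans

The two most frequent reciprocal classes, m+ f g and m f+ g+, are the parental types, so the F1 was m+ f g / m f+ g+.
The two rarest classes, m+ f+ g and m f g+, are the double crossovers. Comparing them with the parentals, only the f allele has switched, so f is the middle locus and the order is m – f – g.
Crossovers in the f–g interval produce the single-crossover classes m+ f g+ and m f+ g (29 + 35 = 64) plus the double crossovers (13).
RF(f–g) = (64 + 13) / 800 = 77/800 = 0.0963 → 9.6 centimorgans.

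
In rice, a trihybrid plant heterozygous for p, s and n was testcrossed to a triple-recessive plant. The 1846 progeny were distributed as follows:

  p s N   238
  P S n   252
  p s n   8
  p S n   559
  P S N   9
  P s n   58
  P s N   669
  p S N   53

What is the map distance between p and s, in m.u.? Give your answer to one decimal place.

27.5 m.u.

The two most frequent reciprocal classes, p S n and P s N, are the parental types, so the F1 was p S n / P s N.
The two rarest classes, p s n and P S N, are the double crossovers. Comparing them with the parentals, only the s allele has switched, so s is the middle locus and the order is p – s – n.
Crossovers in the p–s interval produce the single-crossover classes P S n and p s N (252 + 238 = 490) plus the double crossovers (17).
RF(p–s) = (490 + 17) / 1846 = 507/1846 = 0.2746 → 27.5 m.u.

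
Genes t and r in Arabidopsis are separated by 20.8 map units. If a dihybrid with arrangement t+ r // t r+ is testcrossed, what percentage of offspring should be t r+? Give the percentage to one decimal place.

A map distance of 20.8 map units corresponds to a recombination frequency of 0.208.
The F1 is t+ r / t r+, so t r+ is a parental gamete class with expected frequency (1 − r)/2 = 0.792/2 = 0.3960.
That is 0.3960 = 39.6% of the progeny.

39.6%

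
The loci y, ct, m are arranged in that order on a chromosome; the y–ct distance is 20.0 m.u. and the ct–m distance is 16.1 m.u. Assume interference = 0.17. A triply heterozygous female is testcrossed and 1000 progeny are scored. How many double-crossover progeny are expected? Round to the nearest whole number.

27

Map distances give recombination frequencies of 0.200 and 0.161 for the two intervals.
With interference 0.17 (so coincidence = 0.83), expected double-crossover frequency = 0.200 × 0.161 × 0.83 = 0.02673.
Expected number = 0.02673 × 1000 = 26.73 ≈ 27.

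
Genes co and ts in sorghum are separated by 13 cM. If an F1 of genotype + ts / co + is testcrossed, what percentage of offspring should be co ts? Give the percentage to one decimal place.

6.5%

A map distance of 13 cM corresponds to a recombination frequency of 0.130.
The F1 is + ts / co +, so co ts is a recombinant gamete class with expected frequency r/2 = 0.130/2 = 0.0650.
That is 0.0650 = 6.5% of the progeny.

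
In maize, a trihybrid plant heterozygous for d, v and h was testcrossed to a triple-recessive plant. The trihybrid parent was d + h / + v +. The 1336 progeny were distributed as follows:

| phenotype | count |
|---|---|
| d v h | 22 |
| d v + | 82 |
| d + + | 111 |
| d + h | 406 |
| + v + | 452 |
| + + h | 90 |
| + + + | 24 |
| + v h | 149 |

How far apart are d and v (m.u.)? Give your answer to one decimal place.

16.3 m.u.

The two rarest classes, d v h and + + +, are the double crossovers. Comparing them with the parentals, only the v allele has switched, so v is the middle locus and the order is d – v – h.
Crossovers in the d–v interval produce the single-crossover classes + + h and d v + (90 + 82 = 172) plus the double crossovers (46).
RF(d–v) = (172 + 46) / 1336 = 218/1336 = 0.1632 → 16.3 m.u.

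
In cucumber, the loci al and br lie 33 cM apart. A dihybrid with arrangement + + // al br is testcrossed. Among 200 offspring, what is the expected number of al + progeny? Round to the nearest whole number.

33

A map distance of 33 cM corresponds to a recombination frequency of 0.330.
The F1 is + + / al br, so al + is a recombinant gamete class with expected frequency r/2 = 0.330/2 = 0.1650.
Expected number = 0.1650 × 200 = 33.00 ≈ 33.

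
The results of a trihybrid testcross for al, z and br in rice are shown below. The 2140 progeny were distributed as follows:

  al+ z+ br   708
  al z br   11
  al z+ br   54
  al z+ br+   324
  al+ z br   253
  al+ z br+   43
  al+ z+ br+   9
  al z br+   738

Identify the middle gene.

br

The two most frequent reciprocal classes, al z br+ and al+ z+ br, are the parental types, so the F1 was al z br+ / al+ z+ br.
The two rarest classes, al z br and al+ z+ br+, are the double crossovers. Comparing them with the parentals, only the br allele has switched, so br is the middle locus and the order is al – br – z.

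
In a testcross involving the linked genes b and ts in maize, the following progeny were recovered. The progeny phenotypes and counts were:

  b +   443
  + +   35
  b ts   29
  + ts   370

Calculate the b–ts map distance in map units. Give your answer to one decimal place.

7.3 map units

The two most frequent classes, + ts (370) and b + (443), are the parental types, so the F1 was + ts / b +.
The recombinant classes are + + and b ts: 35 + 29 = 64.
Recombination frequency = 64/877 = 0.0730 ≈ 7.3%, i.e. 7.3 map units.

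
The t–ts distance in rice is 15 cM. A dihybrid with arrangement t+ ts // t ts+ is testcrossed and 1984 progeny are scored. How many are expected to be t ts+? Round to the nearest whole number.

A map distance of 15 cM corresponds to a recombination frequency of 0.150.
The F1 is t+ ts / t ts+, so t ts+ is a parental gamete class with expected frequency (1 − r)/2 = 0.850/2 = 0.4250.
Expected number = 0.4250 × 1984 = 843.20 ≈ 843.

843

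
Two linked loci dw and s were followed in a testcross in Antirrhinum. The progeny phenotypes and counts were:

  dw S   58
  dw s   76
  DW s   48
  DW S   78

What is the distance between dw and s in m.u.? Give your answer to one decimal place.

40.8 m.u.

The two most frequent classes, DW S (78) and dw s (76), are the parental types, so the F1 was DW S / dw s.
The recombinant classes are DW s and dw S: 48 + 58 = 106.
Recombination frequency = 106/260 = 0.4077 ≈ 40.8%, i.e. 40.8 m.u.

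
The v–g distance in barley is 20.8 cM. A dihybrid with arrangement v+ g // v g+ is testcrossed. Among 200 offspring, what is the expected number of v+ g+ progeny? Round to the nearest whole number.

A map distance of 20.8 cM corresponds to a recombination frequency of 0.208.
The F1 is v+ g / v g+, so v+ g+ is a recombinant gamete class with expected frequency r/2 = 0.208/2 = 0.1040.
Expected number = 0.1040 × 200 = 20.80 ≈ 21.

21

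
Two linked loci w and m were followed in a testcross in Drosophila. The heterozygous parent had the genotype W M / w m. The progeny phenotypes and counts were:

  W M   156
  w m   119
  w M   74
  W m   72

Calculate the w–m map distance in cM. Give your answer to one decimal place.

The recombinant classes are W m and w M: 72 + 74 = 146.
Recombination frequency = 146/421 = 0.3468 ≈ 34.7%, i.e. 34.7 cM.

34.7 cM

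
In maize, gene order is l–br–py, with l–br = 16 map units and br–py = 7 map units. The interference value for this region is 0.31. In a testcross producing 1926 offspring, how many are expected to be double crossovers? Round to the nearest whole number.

Map distances give recombination frequencies of 0.160 and 0.070 for the two intervals.
With interference 0.31 (so coincidence = 0.69), expected double-crossover frequency = 0.160 × 0.070 × 0.69 = 0.00773.
Expected number = 0.00773 × 1926 = 14.88 ≈ 15.

15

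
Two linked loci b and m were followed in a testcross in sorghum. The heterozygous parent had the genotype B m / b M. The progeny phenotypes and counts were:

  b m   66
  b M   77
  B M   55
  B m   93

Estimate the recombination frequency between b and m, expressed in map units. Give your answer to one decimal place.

41.6 map units

The recombinant classes are B M and b m: 55 + 66 = 121.
Recombination frequency = 121/291 = 0.4158 ≈ 41.6%, i.e. 41.6 map units.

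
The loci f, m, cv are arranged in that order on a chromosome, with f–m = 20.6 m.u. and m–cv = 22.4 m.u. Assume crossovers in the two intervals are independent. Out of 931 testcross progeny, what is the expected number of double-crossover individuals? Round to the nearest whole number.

Map distances give recombination frequencies of 0.206 and 0.224 for the two intervals.
With no interference, expected double-crossover frequency = 0.206 × 0.224 = 0.04614.
Expected number = 0.04614 × 931 = 42.96 ≈ 43.

43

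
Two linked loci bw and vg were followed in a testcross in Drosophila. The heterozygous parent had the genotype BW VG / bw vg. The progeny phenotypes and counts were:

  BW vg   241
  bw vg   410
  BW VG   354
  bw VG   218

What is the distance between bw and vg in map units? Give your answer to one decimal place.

The recombinant classes are BW vg and bw VG: 241 + 218 = 459.
Recombination frequency = 459/1223 = 0.3753 ≈ 37.5%, i.e. 37.5 map units.

37.5 map units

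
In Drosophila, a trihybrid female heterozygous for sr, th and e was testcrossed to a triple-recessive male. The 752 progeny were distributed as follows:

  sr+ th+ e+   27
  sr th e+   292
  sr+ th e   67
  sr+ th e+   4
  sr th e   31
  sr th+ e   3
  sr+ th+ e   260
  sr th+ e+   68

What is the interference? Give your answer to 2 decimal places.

0.43

The two most frequent reciprocal classes, sr+ th+ e and sr th e+, are the parental types, so the F1 was sr+ th+ e / sr th e+.
The two rarest classes, sr th+ e and sr+ th e+, are the double crossovers. Comparing them with the parentals, only the sr allele has switched, so sr is the middle locus and the order is e – sr – th.
e–sr: (58 + 7)/752 = 0.0864; sr–th: (135 + 7)/752 = 0.1888.
Expected DCO frequency = 0.0864 × 0.1888 ≈ 0.01631; observed = 7/752 ≈ 0.00931.
Coefficient of coincidence = 0.00931/0.01631 ≈ 0.57; interference = 1 − 0.57 = 0.43.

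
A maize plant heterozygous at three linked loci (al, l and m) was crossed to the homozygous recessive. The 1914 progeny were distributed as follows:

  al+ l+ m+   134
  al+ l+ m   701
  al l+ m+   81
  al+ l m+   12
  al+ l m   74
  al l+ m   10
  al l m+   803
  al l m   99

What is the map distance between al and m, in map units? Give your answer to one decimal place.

The two most frequent reciprocal classes, al l m+ and al+ l+ m, are the parental types, so the F1 was al l m+ / al+ l+ m.
The two rarest classes, al+ l m+ and al l+ m, are the double crossovers. Comparing them with the parentals, only the al allele has switched, so al is the middle locus and the order is m – al – l.
Crossovers in the m–al interval produce the single-crossover classes al l m and al+ l+ m+ (99 + 134 = 233) plus the double crossovers (22).
RF(m–al) = (233 + 22) / 1914 = 255/1914 = 0.1332 → 13.3 map units.

13.3 map units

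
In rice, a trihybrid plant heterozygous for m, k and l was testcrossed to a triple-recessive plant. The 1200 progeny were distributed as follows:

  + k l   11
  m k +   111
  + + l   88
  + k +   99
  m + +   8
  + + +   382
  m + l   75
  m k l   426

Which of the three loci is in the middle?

m

The two most frequent reciprocal classes, + + + and m k l, are the parental types, so the F1 was + + + / m k l.
The two rarest classes, m + + and + k l, are the double crossovers. Comparing them with the parentals, only the m allele has switched, so m is the middle locus and the order is k – m – l.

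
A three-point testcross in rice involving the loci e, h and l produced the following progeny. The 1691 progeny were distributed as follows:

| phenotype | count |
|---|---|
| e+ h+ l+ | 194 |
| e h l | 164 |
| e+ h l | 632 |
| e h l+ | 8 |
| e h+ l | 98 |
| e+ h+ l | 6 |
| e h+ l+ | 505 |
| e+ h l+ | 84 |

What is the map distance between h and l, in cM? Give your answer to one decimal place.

The two most frequent reciprocal classes, e+ h l and e h+ l+, are the parental types, so the F1 was e+ h l / e h+ l+.
The two rarest classes, e+ h+ l and e h l+, are the double crossovers. Comparing them with the parentals, only the h allele has switched, so h is the middle locus and the order is e – h – l.
Crossovers in the h–l interval produce the single-crossover classes e+ h l+ and e h+ l (84 + 98 = 182) plus the double crossovers (14).
RF(h–l) = (182 + 14) / 1691 = 196/1691 = 0.1159 → 11.6 cM.

11.6 cM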